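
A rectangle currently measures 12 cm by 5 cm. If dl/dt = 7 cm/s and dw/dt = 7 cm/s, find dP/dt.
28 cm/s

P = 2(l + w)
dP/dt = 2(dl/dt + dw/dt) = 2(7 + 7) = 28 cm/s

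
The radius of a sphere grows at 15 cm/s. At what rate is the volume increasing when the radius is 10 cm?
6000π cm³/s

V = (4/3)πr³
dV/dt = dV/dr · dr/dt = 4πr² · 15
At r = 10: dV/dt = 6000π cm³/s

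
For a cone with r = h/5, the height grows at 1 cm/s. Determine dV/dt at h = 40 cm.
64π cm³/s

V = (1/3)π(h/5)²h = πh³/75
dV/dt = πh²/25 · 1
At h = 40: dV/dt = 64π cm³/s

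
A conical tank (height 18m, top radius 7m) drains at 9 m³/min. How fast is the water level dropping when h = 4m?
729/(196π) ≈ 1.184 m/min

r/h = 7/18, so r = (7/18)h
V = (1/3)πr²h = (1/3)π((7/18)h)²h = (49/972)πh³
dV/dh = (49/324)πh²
dh/dt = (dV/dt)/(dV/dh) = -9/((49/324)π·4²) = -729/(196π) m/min
The level is dropping at 729/(196π) ≈ 1.184 m/min.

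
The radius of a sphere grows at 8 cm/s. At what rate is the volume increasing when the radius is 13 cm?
5408π cm³/s

V = (4/3)πr³
dV/dt = dV/dr · dr/dt = 4πr² · 8
At r = 13: dV/dt = 5408π cm³/s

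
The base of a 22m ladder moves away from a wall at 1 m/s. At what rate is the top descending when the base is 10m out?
5√6/24 ≈ 0.5103 m/s

x² + y² = 22²
2x·dx/dt + 2y·dy/dt = 0
dy/dt = -x/y · dx/dt = -10/(8√6) · 1 = -5√6/24 m/s
The top is descending at 5√6/24 ≈ 0.5103 m/s.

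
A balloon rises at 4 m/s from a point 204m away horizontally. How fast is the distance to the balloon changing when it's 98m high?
196√12805/12805 ≈ 1.732 m/s

z² = 204² + y²
z = √(204² + 98²) = 2√12805
dz/dt = y/z · dy/dt = 98/(2√12805) · 4 = 196√12805/12805 ≈ 1.732 m/s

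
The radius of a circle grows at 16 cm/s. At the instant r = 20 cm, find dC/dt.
32π cm/s

C = 2πr
dC/dt = 2π · dr/dt = 2π · 16 = 32π cm/s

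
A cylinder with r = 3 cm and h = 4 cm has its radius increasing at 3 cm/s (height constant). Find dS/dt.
60π cm²/s

S = 2πrh + 2πr² (lateral + bases)
dS/dt = (2πh + 4πr)·dr/dt = (2π·4 + 4π·3)·3
= 60π cm²/s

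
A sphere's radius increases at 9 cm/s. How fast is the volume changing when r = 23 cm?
19044π cm³/s

V = (4/3)πr³
dV/dt = dV/dr · dr/dt = 4πr² · 9
At r = 23: dV/dt = 19044π cm³/s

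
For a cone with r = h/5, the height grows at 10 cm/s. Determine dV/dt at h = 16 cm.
512π/5 cm³/s

V = (1/3)π(h/5)²h = πh³/75
dV/dt = πh²/25 · 10
At h = 16: dV/dt = 512π/5 cm³/s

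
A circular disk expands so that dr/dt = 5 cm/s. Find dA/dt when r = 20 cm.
200π cm²/s

A = πr²
dA/dt = 2πr · dr/dt = 2π(20)(5) = 200π cm²/s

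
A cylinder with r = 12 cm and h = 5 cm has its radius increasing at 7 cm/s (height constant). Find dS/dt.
406π cm²/s

S = 2πrh + 2πr² (lateral + bases)
dS/dt = (2πh + 4πr)·dr/dt = (2π·5 + 4π·12)·7
= 406π cm²/s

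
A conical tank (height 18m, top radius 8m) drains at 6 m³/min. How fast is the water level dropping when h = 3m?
27/(8π) ≈ 1.074 m/min

r/h = 8/18, so r = (4/9)h
V = (1/3)πr²h = (1/3)π((4/9)h)²h = (16/243)πh³
dV/dh = (16/81)πh²
dh/dt = (dV/dt)/(dV/dh) = -6/((16/81)π·3²) = -27/(8π) m/min
The level is dropping at 27/(8π) ≈ 1.074 m/min.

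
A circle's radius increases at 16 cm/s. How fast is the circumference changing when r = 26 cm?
32π cm/s

C = 2πr
dC/dt = 2π · dr/dt = 2π · 16 = 32π cm/s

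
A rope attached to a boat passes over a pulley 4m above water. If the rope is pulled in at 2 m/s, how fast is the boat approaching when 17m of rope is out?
34√273/273 ≈ 2.058 m/s

rope² = x² + 4²
x = √(17² - 4²) = √273
dx/dt = (rope/x) · d(rope)/dt = (17/√273) · (-2) = -34√273/273 m/s
The boat approaches at 34√273/273 ≈ 2.058 m/s.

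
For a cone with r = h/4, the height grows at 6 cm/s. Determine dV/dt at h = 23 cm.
1587π/8 cm³/s

V = (1/3)π(h/4)²h = πh³/48
dV/dt = πh²/16 · 6
At h = 23: dV/dt = 1587π/8 cm³/s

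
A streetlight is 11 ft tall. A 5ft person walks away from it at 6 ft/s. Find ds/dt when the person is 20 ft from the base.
5 ft/s

By similar triangles: 11/(x+s) = 5/s
Solving: s = 5x/6
ds/dt = 5/6 · dx/dt = 5/6 · 6 = 5 ft/s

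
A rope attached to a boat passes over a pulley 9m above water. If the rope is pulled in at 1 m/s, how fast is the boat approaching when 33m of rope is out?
11√7/28 ≈ 1.039 m/s

rope² = x² + 9²
x = √(33² - 9²) = 12√7
dx/dt = (rope/x) · d(rope)/dt = (33/(12√7)) · (-1) = -11√7/28 m/s
The boat approaches at 11√7/28 ≈ 1.039 m/s.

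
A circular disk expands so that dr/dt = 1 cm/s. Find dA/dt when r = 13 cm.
26π cm²/s

A = πr²
dA/dt = 2πr · dr/dt = 2π(13)(1) = 26π cm²/s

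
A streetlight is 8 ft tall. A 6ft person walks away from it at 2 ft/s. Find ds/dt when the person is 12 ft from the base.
6 ft/s

By similar triangles: 8/(x+s) = 6/s
Solving: s = 6x/2
ds/dt = 6/2 · dx/dt = 3 · 2 = 6 ft/s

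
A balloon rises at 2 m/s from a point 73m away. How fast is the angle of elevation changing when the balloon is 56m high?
0.017247 rad/s

tan(θ) = y/73
sec²(θ) · dθ/dt = (1/73) · dy/dt
dθ/dt = cos²(θ)/73 · 2 = 73/(73² + 56²) · 2
dθ/dt = 0.017247 rad/s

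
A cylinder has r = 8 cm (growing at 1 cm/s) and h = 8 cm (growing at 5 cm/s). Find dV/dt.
448π cm³/s

V = πr²h
dV/dt = 2πrh·dr/dt + πr²·dh/dt
= 2π(8)(8)(1) + π(8)²(5)
= 448π cm³/s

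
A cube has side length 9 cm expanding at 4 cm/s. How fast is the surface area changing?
432 cm²/s

A = 6s²
dA/dt = 12s · ds/dt = 12·9·4 = 432 cm²/s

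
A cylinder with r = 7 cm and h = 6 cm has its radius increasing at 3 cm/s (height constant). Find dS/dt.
120π cm²/s

S = 2πrh + 2πr² (lateral + bases)
dS/dt = (2πh + 4πr)·dr/dt = (2π·6 + 4π·7)·3
= 120π cm²/s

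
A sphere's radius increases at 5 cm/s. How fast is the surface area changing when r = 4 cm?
160π cm²/s

S = 4πr²
dS/dt = dS/dr · dr/dt = 8πr · 5
At r = 4: dS/dt = 160π cm²/s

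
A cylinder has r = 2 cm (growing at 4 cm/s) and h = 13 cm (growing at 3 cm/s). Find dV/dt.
220π cm³/s

V = πr²h
dV/dt = 2πrh·dr/dt + πr²·dh/dt
= 2π(2)(13)(4) + π(2)²(3)
= 220π cm³/s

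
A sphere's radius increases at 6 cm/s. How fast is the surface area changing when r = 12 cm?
576π cm²/s

S = 4πr²
dS/dt = dS/dr · dr/dt = 8πr · 6
At r = 12: dS/dt = 576π cm²/s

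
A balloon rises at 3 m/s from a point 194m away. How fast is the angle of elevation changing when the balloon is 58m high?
0.014195 rad/s

tan(θ) = y/194
sec²(θ) · dθ/dt = (1/194) · dy/dt
dθ/dt = cos²(θ)/194 · 3 = 194/(194² + 58²) · 3
dθ/dt = 0.014195 rad/s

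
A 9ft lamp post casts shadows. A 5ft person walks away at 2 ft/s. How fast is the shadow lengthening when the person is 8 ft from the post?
5/2 ft/s

By similar triangles: 9/(x+s) = 5/s
Solving: s = 5x/4
ds/dt = 5/4 · dx/dt = 5/4 · 2 = 5/2 ft/s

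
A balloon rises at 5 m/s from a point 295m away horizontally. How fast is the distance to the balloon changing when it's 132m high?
660√104449/104449 ≈ 2.042 m/s

z² = 295² + y²
z = √(295² + 132²) = √104449
dz/dt = y/z · dy/dt = 132/√104449 · 5 = 660√104449/104449 ≈ 2.042 m/s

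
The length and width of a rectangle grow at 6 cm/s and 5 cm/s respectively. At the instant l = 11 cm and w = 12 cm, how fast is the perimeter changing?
22 cm/s

P = 2(l + w)
dP/dt = 2(dl/dt + dw/dt) = 2(6 + 5) = 22 cm/s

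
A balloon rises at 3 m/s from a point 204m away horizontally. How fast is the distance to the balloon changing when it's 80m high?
60√3001/3001 ≈ 1.095 m/s

z² = 204² + y²
z = √(204² + 80²) = 4√3001
dz/dt = y/z · dy/dt = 80/(4√3001) · 3 = 60√3001/3001 ≈ 1.095 m/s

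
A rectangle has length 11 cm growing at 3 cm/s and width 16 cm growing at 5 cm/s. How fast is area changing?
103 cm²/s

A = lw
dA/dt = w·dl/dt + l·dw/dt = 16·3 + 11·5 = 103 cm²/s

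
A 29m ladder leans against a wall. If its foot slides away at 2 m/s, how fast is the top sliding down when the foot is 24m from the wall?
48√265/265 ≈ 2.949 m/s

x² + y² = 29²
2x·dx/dt + 2y·dy/dt = 0
dy/dt = -x/y · dx/dt = -24/√265 · 2 = -48√265/265 m/s
The top is descending at 48√265/265 ≈ 2.949 m/s.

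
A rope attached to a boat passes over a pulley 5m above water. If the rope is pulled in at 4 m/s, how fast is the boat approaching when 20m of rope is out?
16√15/15 ≈ 4.131 m/s

rope² = x² + 5²
x = √(20² - 5²) = 5√15
dx/dt = (rope/x) · d(rope)/dt = (20/(5√15)) · (-4) = -16√15/15 m/s
The boat approaches at 16√15/15 ≈ 4.131 m/s.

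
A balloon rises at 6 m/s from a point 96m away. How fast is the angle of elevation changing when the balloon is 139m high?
0.020184 rad/s

tan(θ) = y/96
sec²(θ) · dθ/dt = (1/96) · dy/dt
dθ/dt = cos²(θ)/96 · 6 = 96/(96² + 139²) · 6
dθ/dt = 0.020184 rad/s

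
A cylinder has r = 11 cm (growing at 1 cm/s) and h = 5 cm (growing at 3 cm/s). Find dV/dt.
473π cm³/s

V = πr²h
dV/dt = 2πrh·dr/dt + πr²·dh/dt
= 2π(11)(5)(1) + π(11)²(3)
= 473π cm³/s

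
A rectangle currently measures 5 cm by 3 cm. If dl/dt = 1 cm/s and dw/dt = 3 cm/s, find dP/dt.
8 cm/s

P = 2(l + w)
dP/dt = 2(dl/dt + dw/dt) = 2(1 + 3) = 8 cm/s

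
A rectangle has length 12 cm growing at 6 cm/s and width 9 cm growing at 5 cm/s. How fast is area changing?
114 cm²/s

A = lw
dA/dt = w·dl/dt + l·dw/dt = 9·6 + 12·5 = 114 cm²/s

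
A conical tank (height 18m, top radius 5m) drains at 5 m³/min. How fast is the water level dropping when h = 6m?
9/(5π) ≈ 0.573 m/min

r/h = 5/18, so r = (5/18)h
V = (1/3)πr²h = (1/3)π((5/18)h)²h = (25/972)πh³
dV/dh = (25/324)πh²
dh/dt = (dV/dt)/(dV/dh) = -5/((25/324)π·6²) = -9/(5π) m/min
The level is dropping at 9/(5π) ≈ 0.573 m/min.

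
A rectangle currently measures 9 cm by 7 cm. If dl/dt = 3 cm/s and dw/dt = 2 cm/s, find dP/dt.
10 cm/s

P = 2(l + w)
dP/dt = 2(dl/dt + dw/dt) = 2(3 + 2) = 10 cm/s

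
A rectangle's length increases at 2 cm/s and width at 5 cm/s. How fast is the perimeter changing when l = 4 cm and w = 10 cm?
14 cm/s

P = 2(l + w)
dP/dt = 2(dl/dt + dw/dt) = 2(2 + 5) = 14 cm/s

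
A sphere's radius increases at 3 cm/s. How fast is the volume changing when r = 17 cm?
3468π cm³/s

V = (4/3)πr³
dV/dt = dV/dr · dr/dt = 4πr² · 3
At r = 17: dV/dt = 3468π cm³/s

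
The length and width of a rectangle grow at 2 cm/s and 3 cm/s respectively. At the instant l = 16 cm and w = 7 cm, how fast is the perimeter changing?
10 cm/s

P = 2(l + w)
dP/dt = 2(dl/dt + dw/dt) = 2(2 + 3) = 10 cm/s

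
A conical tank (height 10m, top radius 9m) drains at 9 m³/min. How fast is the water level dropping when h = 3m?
100/(81π) ≈ 0.393 m/min

r/h = 9/10, so r = (9/10)h
V = (1/3)πr²h = (1/3)π((9/10)h)²h = (27/100)πh³
dV/dh = (81/100)πh²
dh/dt = (dV/dt)/(dV/dh) = -9/((81/100)π·3²) = -100/(81π) m/min
The level is dropping at 100/(81π) ≈ 0.393 m/min.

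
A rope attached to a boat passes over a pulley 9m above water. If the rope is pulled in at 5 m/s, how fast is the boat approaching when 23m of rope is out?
115√7/56 ≈ 5.433 m/s

rope² = x² + 9²
x = √(23² - 9²) = 8√7
dx/dt = (rope/x) · d(rope)/dt = (23/(8√7)) · (-5) = -115√7/56 m/s
The boat approaches at 115√7/56 ≈ 5.433 m/s.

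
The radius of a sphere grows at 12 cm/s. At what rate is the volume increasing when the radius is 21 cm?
21168π cm³/s

V = (4/3)πr³
dV/dt = dV/dr · dr/dt = 4πr² · 12
At r = 21: dV/dt = 21168π cm³/s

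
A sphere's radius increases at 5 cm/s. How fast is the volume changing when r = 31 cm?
19220π cm³/s

V = (4/3)πr³
dV/dt = dV/dr · dr/dt = 4πr² · 5
At r = 31: dV/dt = 19220π cm³/s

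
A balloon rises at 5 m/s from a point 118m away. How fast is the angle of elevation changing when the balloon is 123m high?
0.020308 rad/s

tan(θ) = y/118
sec²(θ) · dθ/dt = (1/118) · dy/dt
dθ/dt = cos²(θ)/118 · 5 = 118/(118² + 123²) · 5
dθ/dt = 0.020308 rad/s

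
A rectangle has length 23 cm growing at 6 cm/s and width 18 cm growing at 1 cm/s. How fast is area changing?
131 cm²/s

A = lw
dA/dt = w·dl/dt + l·dw/dt = 18·6 + 23·1 = 131 cm²/s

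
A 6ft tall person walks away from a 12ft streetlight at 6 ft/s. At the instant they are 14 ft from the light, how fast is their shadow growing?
6 ft/s

By similar triangles: 12/(x+s) = 6/s
Solving: s = 6x/6
ds/dt = 6/6 · dx/dt = 1 · 6 = 6 ft/s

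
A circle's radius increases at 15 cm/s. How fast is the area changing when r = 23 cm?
690π cm²/s

A = πr²
dA/dt = 2πr · dr/dt = 2π(23)(15) = 690π cm²/s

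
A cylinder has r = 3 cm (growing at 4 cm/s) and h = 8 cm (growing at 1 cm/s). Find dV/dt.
201π cm³/s

V = πr²h
dV/dt = 2πrh·dr/dt + πr²·dh/dt
= 2π(3)(8)(4) + π(3)²(1)
= 201π cm³/s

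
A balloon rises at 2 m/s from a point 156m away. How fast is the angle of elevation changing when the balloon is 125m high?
0.007808 rad/s

tan(θ) = y/156
sec²(θ) · dθ/dt = (1/156) · dy/dt
dθ/dt = cos²(θ)/156 · 2 = 156/(156² + 125²) · 2
dθ/dt = 0.007808 rad/s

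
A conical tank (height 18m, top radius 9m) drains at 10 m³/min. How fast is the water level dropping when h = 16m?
5/(32π) ≈ 0.04974 m/min

r/h = 9/18, so r = (1/2)h
V = (1/3)πr²h = (1/3)π((1/2)h)²h = (1/12)πh³
dV/dh = (1/4)πh²
dh/dt = (dV/dt)/(dV/dh) = -10/((1/4)π·16²) = -5/(32π) m/min
The level is dropping at 5/(32π) ≈ 0.04974 m/min.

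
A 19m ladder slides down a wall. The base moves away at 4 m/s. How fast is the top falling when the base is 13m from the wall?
13√3/6 ≈ 3.753 m/s

x² + y² = 19²
2x·dx/dt + 2y·dy/dt = 0
dy/dt = -x/y · dx/dt = -13/(8√3) · 4 = -13√3/6 m/s
The top is descending at 13√3/6 ≈ 3.753 m/s.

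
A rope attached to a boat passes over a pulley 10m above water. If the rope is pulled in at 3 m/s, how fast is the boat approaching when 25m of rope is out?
5√21/7 ≈ 3.273 m/s

rope² = x² + 10²
x = √(25² - 10²) = 5√21
dx/dt = (rope/x) · d(rope)/dt = (25/(5√21)) · (-3) = -5√21/7 m/s
The boat approaches at 5√21/7 ≈ 3.273 m/s.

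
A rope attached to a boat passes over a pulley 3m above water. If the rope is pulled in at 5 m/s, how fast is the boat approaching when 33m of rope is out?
11√30/12 ≈ 5.021 m/s

rope² = x² + 3²
x = √(33² - 3²) = 6√30
dx/dt = (rope/x) · d(rope)/dt = (33/(6√30)) · (-5) = -11√30/12 m/s
The boat approaches at 11√30/12 ≈ 5.021 m/s.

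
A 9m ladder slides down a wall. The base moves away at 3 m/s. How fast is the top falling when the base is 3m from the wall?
3√2/4 ≈ 1.061 m/s

x² + y² = 9²
2x·dx/dt + 2y·dy/dt = 0
dy/dt = -x/y · dx/dt = -3/(6√2) · 3 = -3√2/4 m/s
The top is descending at 3√2/4 ≈ 1.061 m/s.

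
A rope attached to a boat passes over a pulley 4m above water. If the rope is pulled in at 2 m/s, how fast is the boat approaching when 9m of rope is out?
18√65/65 ≈ 2.233 m/s

rope² = x² + 4²
x = √(9² - 4²) = √65
dx/dt = (rope/x) · d(rope)/dt = (9/√65) · (-2) = -18√65/65 m/s
The boat approaches at 18√65/65 ≈ 2.233 m/s.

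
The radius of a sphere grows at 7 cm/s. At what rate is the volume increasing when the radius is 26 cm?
18928π cm³/s

V = (4/3)πr³
dV/dt = dV/dr · dr/dt = 4πr² · 7
At r = 26: dV/dt = 18928π cm³/s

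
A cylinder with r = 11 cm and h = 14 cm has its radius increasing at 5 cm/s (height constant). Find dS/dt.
360π cm²/s

S = 2πrh + 2πr² (lateral + bases)
dS/dt = (2πh + 4πr)·dr/dt = (2π·14 + 4π·11)·5
= 360π cm²/s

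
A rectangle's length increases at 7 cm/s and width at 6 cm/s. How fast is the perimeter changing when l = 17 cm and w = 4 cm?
26 cm/s

P = 2(l + w)
dP/dt = 2(dl/dt + dw/dt) = 2(7 + 6) = 26 cm/s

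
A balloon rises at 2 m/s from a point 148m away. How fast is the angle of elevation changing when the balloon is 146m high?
0.006849 rad/s

tan(θ) = y/148
sec²(θ) · dθ/dt = (1/148) · dy/dt
dθ/dt = cos²(θ)/148 · 2 = 148/(148² + 146²) · 2
dθ/dt = 0.006849 rad/s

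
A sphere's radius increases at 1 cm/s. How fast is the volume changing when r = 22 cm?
1936π cm³/s

V = (4/3)πr³
dV/dt = dV/dr · dr/dt = 4πr² · 1
At r = 22: dV/dt = 1936π cm³/s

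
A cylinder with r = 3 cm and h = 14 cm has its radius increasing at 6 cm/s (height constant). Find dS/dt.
240π cm²/s

S = 2πrh + 2πr² (lateral + bases)
dS/dt = (2πh + 4πr)·dr/dt = (2π·14 + 4π·3)·6
= 240π cm²/s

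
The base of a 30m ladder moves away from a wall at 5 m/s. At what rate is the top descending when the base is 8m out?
20√209/209 ≈ 1.383 m/s

x² + y² = 30²
2x·dx/dt + 2y·dy/dt = 0
dy/dt = -x/y · dx/dt = -8/(2√209) · 5 = -20√209/209 m/s
The top is descending at 20√209/209 ≈ 1.383 m/s.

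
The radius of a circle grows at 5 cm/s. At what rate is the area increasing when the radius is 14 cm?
140π cm²/s

A = πr²
dA/dt = 2πr · dr/dt = 2π(14)(5) = 140π cm²/s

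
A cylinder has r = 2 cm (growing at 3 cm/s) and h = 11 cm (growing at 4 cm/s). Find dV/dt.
148π cm³/s

V = πr²h
dV/dt = 2πrh·dr/dt + πr²·dh/dt
= 2π(2)(11)(3) + π(2)²(4)
= 148π cm³/s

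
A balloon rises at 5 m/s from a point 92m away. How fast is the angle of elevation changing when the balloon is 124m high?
0.019295 rad/s

tan(θ) = y/92
sec²(θ) · dθ/dt = (1/92) · dy/dt
dθ/dt = cos²(θ)/92 · 5 = 92/(92² + 124²) · 5
dθ/dt = 0.019295 rad/s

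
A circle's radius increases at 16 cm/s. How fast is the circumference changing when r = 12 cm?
32π cm/s

C = 2πr
dC/dt = 2π · dr/dt = 2π · 16 = 32π cm/s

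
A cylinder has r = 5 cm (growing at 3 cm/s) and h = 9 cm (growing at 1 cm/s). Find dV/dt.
295π cm³/s

V = πr²h
dV/dt = 2πrh·dr/dt + πr²·dh/dt
= 2π(5)(9)(3) + π(5)²(1)
= 295π cm³/s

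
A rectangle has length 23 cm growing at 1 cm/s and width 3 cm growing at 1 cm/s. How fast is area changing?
26 cm²/s

A = lw
dA/dt = w·dl/dt + l·dw/dt = 3·1 + 23·1 = 26 cm²/s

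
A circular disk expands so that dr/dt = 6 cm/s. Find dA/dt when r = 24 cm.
288π cm²/s

A = πr²
dA/dt = 2πr · dr/dt = 2π(24)(6) = 288π cm²/s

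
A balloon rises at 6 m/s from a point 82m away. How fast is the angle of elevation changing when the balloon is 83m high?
0.036142 rad/s

tan(θ) = y/82
sec²(θ) · dθ/dt = (1/82) · dy/dt
dθ/dt = cos²(θ)/82 · 6 = 82/(82² + 83²) · 6
dθ/dt = 0.036142 rad/s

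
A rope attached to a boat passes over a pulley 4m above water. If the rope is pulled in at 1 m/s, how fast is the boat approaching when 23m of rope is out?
23√57/171 ≈ 1.015 m/s

rope² = x² + 4²
x = √(23² - 4²) = 3√57
dx/dt = (rope/x) · d(rope)/dt = (23/(3√57)) · (-1) = -23√57/171 m/s
The boat approaches at 23√57/171 ≈ 1.015 m/s.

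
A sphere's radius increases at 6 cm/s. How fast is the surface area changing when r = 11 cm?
528π cm²/s

S = 4πr²
dS/dt = dS/dr · dr/dt = 8πr · 6
At r = 11: dS/dt = 528π cm²/s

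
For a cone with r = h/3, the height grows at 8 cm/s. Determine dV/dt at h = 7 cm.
392π/9 cm³/s

V = (1/3)π(h/3)²h = πh³/27
dV/dt = πh²/9 · 8
At h = 7: dV/dt = 392π/9 cm³/s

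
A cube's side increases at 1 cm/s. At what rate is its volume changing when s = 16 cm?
768 cm³/s

V = s³
dV/dt = 3s² · ds/dt = 3·16²·1 = 768 cm³/s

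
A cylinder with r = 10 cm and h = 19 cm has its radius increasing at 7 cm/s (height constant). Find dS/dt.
546π cm²/s

S = 2πrh + 2πr² (lateral + bases)
dS/dt = (2πh + 4πr)·dr/dt = (2π·19 + 4π·10)·7
= 546π cm²/s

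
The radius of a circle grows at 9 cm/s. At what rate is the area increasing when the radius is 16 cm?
288π cm²/s

A = πr²
dA/dt = 2πr · dr/dt = 2π(16)(9) = 288π cm²/s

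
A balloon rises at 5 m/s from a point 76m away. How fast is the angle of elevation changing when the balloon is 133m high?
0.016194 rad/s

tan(θ) = y/76
sec²(θ) · dθ/dt = (1/76) · dy/dt
dθ/dt = cos²(θ)/76 · 5 = 76/(76² + 133²) · 5
dθ/dt = 0.016194 rad/s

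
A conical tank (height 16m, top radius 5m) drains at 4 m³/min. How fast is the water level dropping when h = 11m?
1024/(3025π) ≈ 0.1078 m/min

r/h = 5/16, so r = (5/16)h
V = (1/3)πr²h = (1/3)π((5/16)h)²h = (25/768)πh³
dV/dh = (25/256)πh²
dh/dt = (dV/dt)/(dV/dh) = -4/((25/256)π·11²) = -1024/(3025π) m/min
The level is dropping at 1024/(3025π) ≈ 0.1078 m/min.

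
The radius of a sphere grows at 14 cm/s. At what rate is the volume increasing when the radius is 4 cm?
896π cm³/s

V = (4/3)πr³
dV/dt = dV/dr · dr/dt = 4πr² · 14
At r = 4: dV/dt = 896π cm³/s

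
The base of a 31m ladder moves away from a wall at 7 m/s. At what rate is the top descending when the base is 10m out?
10√861/123 ≈ 2.386 m/s

x² + y² = 31²
2x·dx/dt + 2y·dy/dt = 0
dy/dt = -x/y · dx/dt = -10/√861 · 7 = -10√861/123 m/s
The top is descending at 10√861/123 ≈ 2.386 m/s.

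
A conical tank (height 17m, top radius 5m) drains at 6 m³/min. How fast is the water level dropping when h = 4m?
867/(200π) ≈ 1.38 m/min

r/h = 5/17, so r = (5/17)h
V = (1/3)πr²h = (1/3)π((5/17)h)²h = (25/867)πh³
dV/dh = (25/289)πh²
dh/dt = (dV/dt)/(dV/dh) = -6/((25/289)π·4²) = -867/(200π) m/min
The level is dropping at 867/(200π) ≈ 1.38 m/min.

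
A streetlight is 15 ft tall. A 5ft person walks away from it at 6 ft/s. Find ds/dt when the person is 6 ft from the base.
3 ft/s

By similar triangles: 15/(x+s) = 5/s
Solving: s = 5x/10
ds/dt = 5/10 · dx/dt = 1/2 · 6 = 3 ft/s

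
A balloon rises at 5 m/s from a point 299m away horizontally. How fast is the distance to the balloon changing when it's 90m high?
450√97501/97501 ≈ 1.441 m/s

z² = 299² + y²
z = √(299² + 90²) = √97501
dz/dt = y/z · dy/dt = 90/√97501 · 5 = 450√97501/97501 ≈ 1.441 m/s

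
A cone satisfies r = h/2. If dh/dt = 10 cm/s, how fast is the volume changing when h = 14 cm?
490π cm³/s

V = (1/3)π(h/2)²h = πh³/12
dV/dt = πh²/4 · 10
At h = 14: dV/dt = 490π cm³/s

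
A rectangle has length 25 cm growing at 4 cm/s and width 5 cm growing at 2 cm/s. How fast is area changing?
70 cm²/s

A = lw
dA/dt = w·dl/dt + l·dw/dt = 5·4 + 25·2 = 70 cm²/s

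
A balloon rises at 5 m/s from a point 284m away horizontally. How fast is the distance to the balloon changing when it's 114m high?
285√23413/23413 ≈ 1.863 m/s

z² = 284² + y²
z = √(284² + 114²) = 2√23413
dz/dt = y/z · dy/dt = 114/(2√23413) · 5 = 285√23413/23413 ≈ 1.863 m/s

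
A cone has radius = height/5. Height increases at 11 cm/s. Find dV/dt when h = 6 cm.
396π/25 cm³/s

V = (1/3)π(h/5)²h = πh³/75
dV/dt = πh²/25 · 11
At h = 6: dV/dt = 396π/25 cm³/s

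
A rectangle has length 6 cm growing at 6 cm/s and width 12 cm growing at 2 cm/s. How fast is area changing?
84 cm²/s

A = lw
dA/dt = w·dl/dt + l·dw/dt = 12·6 + 6·2 = 84 cm²/s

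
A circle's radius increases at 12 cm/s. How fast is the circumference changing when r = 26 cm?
24π cm/s

C = 2πr
dC/dt = 2π · dr/dt = 2π · 12 = 24π cm/s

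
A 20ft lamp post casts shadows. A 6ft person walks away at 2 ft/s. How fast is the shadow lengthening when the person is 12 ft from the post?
6/7 ft/s

By similar triangles: 20/(x+s) = 6/s
Solving: s = 6x/14
ds/dt = 6/14 · dx/dt = 3/7 · 2 = 6/7 ft/s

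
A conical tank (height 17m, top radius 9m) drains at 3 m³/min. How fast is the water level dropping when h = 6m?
289/(972π) ≈ 0.09464 m/min

r/h = 9/17, so r = (9/17)h
V = (1/3)πr²h = (1/3)π((9/17)h)²h = (27/289)πh³
dV/dh = (81/289)πh²
dh/dt = (dV/dt)/(dV/dh) = -3/((81/289)π·6²) = -289/(972π) m/min
The level is dropping at 289/(972π) ≈ 0.09464 m/min.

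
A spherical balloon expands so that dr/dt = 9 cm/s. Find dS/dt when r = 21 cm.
1512π cm²/s

S = 4πr²
dS/dt = dS/dr · dr/dt = 8πr · 9
At r = 21: dS/dt = 1512π cm²/s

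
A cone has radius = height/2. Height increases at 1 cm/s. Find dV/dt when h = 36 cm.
324π cm³/s

V = (1/3)π(h/2)²h = πh³/12
dV/dt = πh²/4 · 1
At h = 36: dV/dt = 324π cm³/s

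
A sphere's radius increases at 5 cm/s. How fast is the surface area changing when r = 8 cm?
320π cm²/s

S = 4πr²
dS/dt = dS/dr · dr/dt = 8πr · 5
At r = 8: dS/dt = 320π cm²/s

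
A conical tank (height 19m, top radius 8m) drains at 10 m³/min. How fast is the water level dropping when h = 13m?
1805/(5408π) ≈ 0.1062 m/min

r/h = 8/19, so r = (8/19)h
V = (1/3)πr²h = (1/3)π((8/19)h)²h = (64/1083)πh³
dV/dh = (64/361)πh²
dh/dt = (dV/dt)/(dV/dh) = -10/((64/361)π·13²) = -1805/(5408π) m/min
The level is dropping at 1805/(5408π) ≈ 0.1062 m/min.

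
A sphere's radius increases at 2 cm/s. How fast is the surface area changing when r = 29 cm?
464π cm²/s

S = 4πr²
dS/dt = dS/dr · dr/dt = 8πr · 2
At r = 29: dS/dt = 464π cm²/s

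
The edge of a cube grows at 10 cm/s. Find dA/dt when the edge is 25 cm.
3000 cm²/s

A = 6s²
dA/dt = 12s · ds/dt = 12·25·10 = 3000 cm²/s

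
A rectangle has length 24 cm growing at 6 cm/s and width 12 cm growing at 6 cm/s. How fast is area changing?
216 cm²/s

A = lw
dA/dt = w·dl/dt + l·dw/dt = 12·6 + 24·6 = 216 cm²/s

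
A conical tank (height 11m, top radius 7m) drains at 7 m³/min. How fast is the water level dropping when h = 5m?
121/(175π) ≈ 0.2201 m/min

r/h = 7/11, so r = (7/11)h
V = (1/3)πr²h = (1/3)π((7/11)h)²h = (49/363)πh³
dV/dh = (49/121)πh²
dh/dt = (dV/dt)/(dV/dh) = -7/((49/121)π·5²) = -121/(175π) m/min
The level is dropping at 121/(175π) ≈ 0.2201 m/min.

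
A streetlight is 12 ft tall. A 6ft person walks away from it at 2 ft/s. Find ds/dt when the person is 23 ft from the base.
2 ft/s

By similar triangles: 12/(x+s) = 6/s
Solving: s = 6x/6
ds/dt = 6/6 · dx/dt = 1 · 2 = 2 ft/s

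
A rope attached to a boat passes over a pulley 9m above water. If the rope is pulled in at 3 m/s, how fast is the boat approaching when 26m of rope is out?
78√595/595 ≈ 3.198 m/s

rope² = x² + 9²
x = √(26² - 9²) = √595
dx/dt = (rope/x) · d(rope)/dt = (26/√595) · (-3) = -78√595/595 m/s
The boat approaches at 78√595/595 ≈ 3.198 m/s.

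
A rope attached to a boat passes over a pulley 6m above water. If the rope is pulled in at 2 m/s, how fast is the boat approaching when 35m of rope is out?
70√1189/1189 ≈ 2.03 m/s

rope² = x² + 6²
x = √(35² - 6²) = √1189
dx/dt = (rope/x) · d(rope)/dt = (35/√1189) · (-2) = -70√1189/1189 m/s
The boat approaches at 70√1189/1189 ≈ 2.03 m/s.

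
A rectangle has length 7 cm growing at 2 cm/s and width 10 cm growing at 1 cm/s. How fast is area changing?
27 cm²/s

A = lw
dA/dt = w·dl/dt + l·dw/dt = 10·2 + 7·1 = 27 cm²/s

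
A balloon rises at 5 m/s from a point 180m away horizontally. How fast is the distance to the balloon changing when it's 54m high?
15√109/109 ≈ 1.437 m/s

z² = 180² + y²
z = √(180² + 54²) = 18√109
dz/dt = y/z · dy/dt = 54/(18√109) · 5 = 15√109/109 ≈ 1.437 m/s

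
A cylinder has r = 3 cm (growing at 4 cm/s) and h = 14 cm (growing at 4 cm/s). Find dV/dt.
372π cm³/s

V = πr²h
dV/dt = 2πrh·dr/dt + πr²·dh/dt
= 2π(3)(14)(4) + π(3)²(4)
= 372π cm³/s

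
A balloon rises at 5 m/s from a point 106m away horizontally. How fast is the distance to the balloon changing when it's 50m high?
125√3434/3434 ≈ 2.133 m/s

z² = 106² + y²
z = √(106² + 50²) = 2√3434
dz/dt = y/z · dy/dt = 50/(2√3434) · 5 = 125√3434/3434 ≈ 2.133 m/s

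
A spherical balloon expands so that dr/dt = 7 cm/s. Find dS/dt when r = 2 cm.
112π cm²/s

S = 4πr²
dS/dt = dS/dr · dr/dt = 8πr · 7
At r = 2: dS/dt = 112π cm²/s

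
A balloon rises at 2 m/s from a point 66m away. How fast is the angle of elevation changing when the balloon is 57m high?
0.017357 rad/s

tan(θ) = y/66
sec²(θ) · dθ/dt = (1/66) · dy/dt
dθ/dt = cos²(θ)/66 · 2 = 66/(66² + 57²) · 2
dθ/dt = 0.017357 rad/s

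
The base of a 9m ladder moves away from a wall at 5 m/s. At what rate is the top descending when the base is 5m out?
25√14/28 ≈ 3.341 m/s

x² + y² = 9²
2x·dx/dt + 2y·dy/dt = 0
dy/dt = -x/y · dx/dt = -5/(2√14) · 5 = -25√14/28 m/s
The top is descending at 25√14/28 ≈ 3.341 m/s.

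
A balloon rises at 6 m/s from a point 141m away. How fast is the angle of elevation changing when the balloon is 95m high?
0.029267 rad/s

tan(θ) = y/141
sec²(θ) · dθ/dt = (1/141) · dy/dt
dθ/dt = cos²(θ)/141 · 6 = 141/(141² + 95²) · 6
dθ/dt = 0.029267 rad/s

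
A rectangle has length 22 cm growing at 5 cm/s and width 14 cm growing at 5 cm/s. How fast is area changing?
180 cm²/s

A = lw
dA/dt = w·dl/dt + l·dw/dt = 14·5 + 22·5 = 180 cm²/s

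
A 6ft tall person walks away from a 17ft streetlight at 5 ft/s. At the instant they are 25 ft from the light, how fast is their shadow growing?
30/11 ft/s

By similar triangles: 17/(x+s) = 6/s
Solving: s = 6x/11
ds/dt = 6/11 · dx/dt = 6/11 · 5 = 30/11 ft/s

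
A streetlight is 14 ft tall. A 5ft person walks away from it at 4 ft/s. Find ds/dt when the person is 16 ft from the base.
20/9 ft/s

By similar triangles: 14/(x+s) = 5/s
Solving: s = 5x/9
ds/dt = 5/9 · dx/dt = 5/9 · 4 = 20/9 ft/s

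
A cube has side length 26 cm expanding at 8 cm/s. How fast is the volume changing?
16224 cm³/s

V = s³
dV/dt = 3s² · ds/dt = 3·26²·8 = 16224 cm³/s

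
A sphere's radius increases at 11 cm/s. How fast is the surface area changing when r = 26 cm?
2288π cm²/s

S = 4πr²
dS/dt = dS/dr · dr/dt = 8πr · 11
At r = 26: dS/dt = 2288π cm²/s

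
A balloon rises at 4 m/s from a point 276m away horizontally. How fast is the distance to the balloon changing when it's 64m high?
64√5017/5017 ≈ 0.9036 m/s

z² = 276² + y²
z = √(276² + 64²) = 4√5017
dz/dt = y/z · dy/dt = 64/(4√5017) · 4 = 64√5017/5017 ≈ 0.9036 m/s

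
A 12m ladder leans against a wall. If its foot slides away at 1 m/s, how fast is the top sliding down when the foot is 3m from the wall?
√15/15 ≈ 0.2582 m/s

x² + y² = 12²
2x·dx/dt + 2y·dy/dt = 0
dy/dt = -x/y · dx/dt = -3/(3√15) · 1 = -√15/15 m/s
The top is descending at √15/15 ≈ 0.2582 m/s.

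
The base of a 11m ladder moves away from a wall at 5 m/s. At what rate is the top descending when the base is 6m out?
6√85/17 ≈ 3.254 m/s

x² + y² = 11²
2x·dx/dt + 2y·dy/dt = 0
dy/dt = -x/y · dx/dt = -6/√85 · 5 = -6√85/17 m/s
The top is descending at 6√85/17 ≈ 3.254 m/s.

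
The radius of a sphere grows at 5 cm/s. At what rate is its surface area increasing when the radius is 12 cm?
480π cm²/s

S = 4πr²
dS/dt = dS/dr · dr/dt = 8πr · 5
At r = 12: dS/dt = 480π cm²/s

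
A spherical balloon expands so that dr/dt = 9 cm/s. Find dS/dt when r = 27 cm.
1944π cm²/s

S = 4πr²
dS/dt = dS/dr · dr/dt = 8πr · 9
At r = 27: dS/dt = 1944π cm²/s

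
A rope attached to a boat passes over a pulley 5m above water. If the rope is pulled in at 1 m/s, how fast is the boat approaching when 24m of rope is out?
24√551/551 ≈ 1.022 m/s

rope² = x² + 5²
x = √(24² - 5²) = √551
dx/dt = (rope/x) · d(rope)/dt = (24/√551) · (-1) = -24√551/551 m/s
The boat approaches at 24√551/551 ≈ 1.022 m/s.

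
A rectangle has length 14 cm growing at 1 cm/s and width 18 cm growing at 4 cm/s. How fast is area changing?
74 cm²/s

A = lw
dA/dt = w·dl/dt + l·dw/dt = 18·1 + 14·4 = 74 cm²/s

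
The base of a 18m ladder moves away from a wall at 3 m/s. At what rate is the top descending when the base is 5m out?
15√299/299 ≈ 0.8675 m/s

x² + y² = 18²
2x·dx/dt + 2y·dy/dt = 0
dy/dt = -x/y · dx/dt = -5/√299 · 3 = -15√299/299 m/s
The top is descending at 15√299/299 ≈ 0.8675 m/s.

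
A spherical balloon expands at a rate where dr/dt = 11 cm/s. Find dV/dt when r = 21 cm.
19404π cm³/s

V = (4/3)πr³
dV/dt = dV/dr · dr/dt = 4πr² · 11
At r = 21: dV/dt = 19404π cm³/s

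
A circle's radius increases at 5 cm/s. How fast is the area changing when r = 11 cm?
110π cm²/s

A = πr²
dA/dt = 2πr · dr/dt = 2π(11)(5) = 110π cm²/s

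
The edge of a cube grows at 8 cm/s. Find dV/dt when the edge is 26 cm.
16224 cm³/s

V = s³
dV/dt = 3s² · ds/dt = 3·26²·8 = 16224 cm³/s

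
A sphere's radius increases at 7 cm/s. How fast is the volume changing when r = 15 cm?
6300π cm³/s

V = (4/3)πr³
dV/dt = dV/dr · dr/dt = 4πr² · 7
At r = 15: dV/dt = 6300π cm³/s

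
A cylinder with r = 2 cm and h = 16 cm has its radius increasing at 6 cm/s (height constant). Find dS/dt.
240π cm²/s

S = 2πrh + 2πr² (lateral + bases)
dS/dt = (2πh + 4πr)·dr/dt = (2π·16 + 4π·2)·6
= 240π cm²/s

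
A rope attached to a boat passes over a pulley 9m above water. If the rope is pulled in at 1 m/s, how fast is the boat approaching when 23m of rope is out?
23√7/56 ≈ 1.087 m/s

rope² = x² + 9²
x = √(23² - 9²) = 8√7
dx/dt = (rope/x) · d(rope)/dt = (23/(8√7)) · (-1) = -23√7/56 m/s
The boat approaches at 23√7/56 ≈ 1.087 m/s.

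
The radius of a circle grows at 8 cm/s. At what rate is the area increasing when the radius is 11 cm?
176π cm²/s

A = πr²
dA/dt = 2πr · dr/dt = 2π(11)(8) = 176π cm²/s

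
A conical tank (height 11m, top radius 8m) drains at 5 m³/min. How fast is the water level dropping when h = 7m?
605/(3136π) ≈ 0.06141 m/min

r/h = 8/11, so r = (8/11)h
V = (1/3)πr²h = (1/3)π((8/11)h)²h = (64/363)πh³
dV/dh = (64/121)πh²
dh/dt = (dV/dt)/(dV/dh) = -5/((64/121)π·7²) = -605/(3136π) m/min
The level is dropping at 605/(3136π) ≈ 0.06141 m/min.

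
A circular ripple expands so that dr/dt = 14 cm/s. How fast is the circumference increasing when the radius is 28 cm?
28π cm/s

C = 2πr
dC/dt = 2π · dr/dt = 2π · 14 = 28π cm/s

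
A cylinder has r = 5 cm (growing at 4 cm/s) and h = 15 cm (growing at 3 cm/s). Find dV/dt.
675π cm³/s

V = πr²h
dV/dt = 2πrh·dr/dt + πr²·dh/dt
= 2π(5)(15)(4) + π(5)²(3)
= 675π cm³/s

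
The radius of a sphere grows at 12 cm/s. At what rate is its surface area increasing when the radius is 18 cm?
1728π cm²/s

S = 4πr²
dS/dt = dS/dr · dr/dt = 8πr · 12
At r = 18: dS/dt = 1728π cm²/s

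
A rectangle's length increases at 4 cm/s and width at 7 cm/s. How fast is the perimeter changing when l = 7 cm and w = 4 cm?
22 cm/s

P = 2(l + w)
dP/dt = 2(dl/dt + dw/dt) = 2(4 + 7) = 22 cm/s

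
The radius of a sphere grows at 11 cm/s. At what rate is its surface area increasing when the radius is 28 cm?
2464π cm²/s

S = 4πr²
dS/dt = dS/dr · dr/dt = 8πr · 11
At r = 28: dS/dt = 2464π cm²/s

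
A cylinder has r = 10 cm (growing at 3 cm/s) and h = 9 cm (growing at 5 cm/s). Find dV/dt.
1040π cm³/s

V = πr²h
dV/dt = 2πrh·dr/dt + πr²·dh/dt
= 2π(10)(9)(3) + π(10)²(5)
= 1040π cm³/s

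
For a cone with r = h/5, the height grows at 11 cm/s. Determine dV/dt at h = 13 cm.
1859π/25 cm³/s

V = (1/3)π(h/5)²h = πh³/75
dV/dt = πh²/25 · 11
At h = 13: dV/dt = 1859π/25 cm³/s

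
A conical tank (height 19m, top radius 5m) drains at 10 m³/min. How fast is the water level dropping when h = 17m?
722/(1445π) ≈ 0.159 m/min

r/h = 5/19, so r = (5/19)h
V = (1/3)πr²h = (1/3)π((5/19)h)²h = (25/1083)πh³
dV/dh = (25/361)πh²
dh/dt = (dV/dt)/(dV/dh) = -10/((25/361)π·17²) = -722/(1445π) m/min
The level is dropping at 722/(1445π) ≈ 0.159 m/min.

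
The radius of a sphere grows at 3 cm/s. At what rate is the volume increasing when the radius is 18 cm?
3888π cm³/s

V = (4/3)πr³
dV/dt = dV/dr · dr/dt = 4πr² · 3
At r = 18: dV/dt = 3888π cm³/s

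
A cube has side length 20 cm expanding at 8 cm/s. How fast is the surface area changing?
1920 cm²/s

A = 6s²
dA/dt = 12s · ds/dt = 12·20·8 = 1920 cm²/s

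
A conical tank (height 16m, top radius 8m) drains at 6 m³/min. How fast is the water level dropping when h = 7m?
24/(49π) ≈ 0.1559 m/min

r/h = 8/16, so r = (1/2)h
V = (1/3)πr²h = (1/3)π((1/2)h)²h = (1/12)πh³
dV/dh = (1/4)πh²
dh/dt = (dV/dt)/(dV/dh) = -6/((1/4)π·7²) = -24/(49π) m/min
The level is dropping at 24/(49π) ≈ 0.1559 m/min.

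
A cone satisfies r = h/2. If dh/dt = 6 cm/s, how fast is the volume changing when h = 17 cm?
867π/2 cm³/s

V = (1/3)π(h/2)²h = πh³/12
dV/dt = πh²/4 · 6
At h = 17: dV/dt = 867π/2 cm³/s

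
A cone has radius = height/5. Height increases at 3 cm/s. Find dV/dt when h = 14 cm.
588π/25 cm³/s

V = (1/3)π(h/5)²h = πh³/75
dV/dt = πh²/25 · 3
At h = 14: dV/dt = 588π/25 cm³/s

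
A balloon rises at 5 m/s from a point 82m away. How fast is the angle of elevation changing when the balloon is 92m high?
0.026995 rad/s

tan(θ) = y/82
sec²(θ) · dθ/dt = (1/82) · dy/dt
dθ/dt = cos²(θ)/82 · 5 = 82/(82² + 92²) · 5
dθ/dt = 0.026995 rad/s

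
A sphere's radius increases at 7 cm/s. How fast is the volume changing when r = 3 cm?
252π cm³/s

V = (4/3)πr³
dV/dt = dV/dr · dr/dt = 4πr² · 7
At r = 3: dV/dt = 252π cm³/s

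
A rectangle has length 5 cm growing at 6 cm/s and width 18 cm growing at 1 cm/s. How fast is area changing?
113 cm²/s

A = lw
dA/dt = w·dl/dt + l·dw/dt = 18·6 + 5·1 = 113 cm²/s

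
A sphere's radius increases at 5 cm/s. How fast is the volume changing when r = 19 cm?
7220π cm³/s

V = (4/3)πr³
dV/dt = dV/dr · dr/dt = 4πr² · 5
At r = 19: dV/dt = 7220π cm³/s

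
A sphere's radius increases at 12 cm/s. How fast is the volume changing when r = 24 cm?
27648π cm³/s

V = (4/3)πr³
dV/dt = dV/dr · dr/dt = 4πr² · 12
At r = 24: dV/dt = 27648π cm³/s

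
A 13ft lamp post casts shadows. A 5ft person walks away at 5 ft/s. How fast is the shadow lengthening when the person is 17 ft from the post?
25/8 ft/s

By similar triangles: 13/(x+s) = 5/s
Solving: s = 5x/8
ds/dt = 5/8 · dx/dt = 5/8 · 5 = 25/8 ft/s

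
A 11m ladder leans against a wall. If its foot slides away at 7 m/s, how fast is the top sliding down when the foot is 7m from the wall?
49√2/12 ≈ 5.775 m/s

x² + y² = 11²
2x·dx/dt + 2y·dy/dt = 0
dy/dt = -x/y · dx/dt = -7/(6√2) · 7 = -49√2/12 m/s
The top is descending at 49√2/12 ≈ 5.775 m/s.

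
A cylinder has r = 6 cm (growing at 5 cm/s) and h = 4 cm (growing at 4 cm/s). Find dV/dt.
384π cm³/s

V = πr²h
dV/dt = 2πrh·dr/dt + πr²·dh/dt
= 2π(6)(4)(5) + π(6)²(4)
= 384π cm³/s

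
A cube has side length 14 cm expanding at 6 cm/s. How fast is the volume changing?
3528 cm³/s

V = s³
dV/dt = 3s² · ds/dt = 3·14²·6 = 3528 cm³/s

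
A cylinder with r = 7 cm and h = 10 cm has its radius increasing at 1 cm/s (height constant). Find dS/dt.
48π cm²/s

S = 2πrh + 2πr² (lateral + bases)
dS/dt = (2πh + 4πr)·dr/dt = (2π·10 + 4π·7)·1
= 48π cm²/s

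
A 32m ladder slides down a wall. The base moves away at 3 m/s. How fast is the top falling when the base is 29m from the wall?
29√183/61 ≈ 6.431 m/s

x² + y² = 32²
2x·dx/dt + 2y·dy/dt = 0
dy/dt = -x/y · dx/dt = -29/√183 · 3 = -29√183/61 m/s
The top is descending at 29√183/61 ≈ 6.431 m/s.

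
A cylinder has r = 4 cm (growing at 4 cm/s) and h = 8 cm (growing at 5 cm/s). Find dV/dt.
336π cm³/s

V = πr²h
dV/dt = 2πrh·dr/dt + πr²·dh/dt
= 2π(4)(8)(4) + π(4)²(5)
= 336π cm³/s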